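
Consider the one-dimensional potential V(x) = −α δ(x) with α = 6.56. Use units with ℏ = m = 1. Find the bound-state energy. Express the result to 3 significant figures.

E = -21.5

The bound state is ψ(x) = √κ e^{−κ|x|}. The derivative jump ψ'(0⁺) − ψ'(0⁻) = −(2mα/ℏ²)ψ(0) fixes κ = mα/ℏ² = 6.560.
Then E = −ℏ²κ²/(2m) = −mα²/(2ℏ²) = -21.52.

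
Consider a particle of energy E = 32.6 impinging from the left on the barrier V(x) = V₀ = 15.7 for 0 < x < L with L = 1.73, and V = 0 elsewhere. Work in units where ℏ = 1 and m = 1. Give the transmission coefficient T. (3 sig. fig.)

Above the barrier the interior wavenumber is k₂ = √(2m(E − V₀))/ℏ = 5.814, giving phase k₂L = 10.06.
T = [1 + V₀² sin²(k₂L) / (4E(E − V₀))]⁻¹ = 1/1.039 = 0.962.

T = 0.962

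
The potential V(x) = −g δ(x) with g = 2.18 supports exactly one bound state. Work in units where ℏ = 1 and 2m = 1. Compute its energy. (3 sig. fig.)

For x ≠ 0 the bound state is ψ ∝ e^{−κ|x|}; integrating the TISE across the delta gives the cusp condition 2κ = 2mg/ℏ², so κ = 1.090.
Then E = −ℏ²κ²/(2m) = −mg²/(2ℏ²) = -1.188.

E = -1.19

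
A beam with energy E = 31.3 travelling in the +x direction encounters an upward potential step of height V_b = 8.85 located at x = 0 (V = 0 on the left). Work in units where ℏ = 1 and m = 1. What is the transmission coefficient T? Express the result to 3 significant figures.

The wavenumbers are k₁ = √(2mE)/ℏ = 7.912 on the left and k₂ = √(2m(E − V_b))/ℏ = 6.701 on the right.
Matching ψ and ψ′ at x = 0 gives r = (k₁ − k₂)/(k₁ + k₂), so R = r² = 0.006871 and T = 1 − R = 0.9931.

T = 0.993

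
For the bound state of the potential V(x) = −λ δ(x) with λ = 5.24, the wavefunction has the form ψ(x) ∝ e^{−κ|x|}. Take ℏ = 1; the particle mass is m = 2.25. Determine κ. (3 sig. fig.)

Integrate −(ℏ²/2m)ψ'' − λδ(x)ψ = Eψ from −ε to +ε: the ψ'' term gives ψ'(0⁺) − ψ'(0⁻) and the δ term gives −(2mλ/ℏ²)ψ(0).
With ψ ∝ e^{−κ|x|} this yields −2κ = −2mλ/ℏ², so κ = mλ/ℏ² = 11.79.

κ = 11.8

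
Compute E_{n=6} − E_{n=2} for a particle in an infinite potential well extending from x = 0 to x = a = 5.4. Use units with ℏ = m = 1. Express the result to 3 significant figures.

E_n = n²π²ℏ²/(2ma²), so ΔE = (6² − 2²) π²ℏ²/(2ma²).
ΔE = 32 × π² / (2 × 1 × 5.4²) = 5.415.

ΔE = 5.42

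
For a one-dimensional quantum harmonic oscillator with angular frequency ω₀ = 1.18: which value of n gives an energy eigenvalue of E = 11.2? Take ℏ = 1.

E_n = ℏω₀(n + ½) ⇒ n = E/(ℏω₀) − ½ = 11.2/1.18 − 0.5 = 8.992 → n = 9.

n = 9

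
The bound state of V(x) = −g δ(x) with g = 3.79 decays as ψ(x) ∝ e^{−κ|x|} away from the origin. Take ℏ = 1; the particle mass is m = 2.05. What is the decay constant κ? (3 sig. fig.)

κ = 7.77

Integrating the TISE across x = 0 gives the cusp condition ψ'(0⁺) − ψ'(0⁻) = −(2mg/ℏ²)ψ(0).
With ψ ∝ e^{−κ|x|} this yields −2κ = −2mg/ℏ², so κ = mg/ℏ² = 7.770.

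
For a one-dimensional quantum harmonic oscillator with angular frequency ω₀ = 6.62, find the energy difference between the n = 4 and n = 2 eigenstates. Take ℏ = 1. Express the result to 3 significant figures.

E_n = ℏω₀(n + ½), so ΔE = (4 − 2) ℏω₀ = 2 × 6.62 = 13.24.

ΔE = 13.2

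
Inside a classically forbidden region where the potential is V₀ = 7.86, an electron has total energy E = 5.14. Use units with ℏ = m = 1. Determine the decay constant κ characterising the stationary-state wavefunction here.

κ = 2.33

Since E < V₀ the TISE in this region is ψ'' = κ²ψ with κ = √(2m(V₀ − E))/ℏ.
κ = √(2 × 1 × 2.72) = 2.332.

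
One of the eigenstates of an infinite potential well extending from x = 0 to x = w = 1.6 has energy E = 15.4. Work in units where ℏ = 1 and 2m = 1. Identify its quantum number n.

For an infinite well E_n = n²π²ℏ²/(2mw²), so n = (w/πℏ)√(2mE).
n = (1.6/π) × √(2 × 0.5 × 15.4) = 1.999 → n = 2.

n = 2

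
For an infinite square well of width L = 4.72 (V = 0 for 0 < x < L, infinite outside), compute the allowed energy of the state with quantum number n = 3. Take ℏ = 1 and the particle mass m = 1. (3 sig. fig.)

E = 1.99

The infinite-well eigenfunctions ψ_n = √(2/L) sin(nπx/L) vanish at both walls, giving E_n = n²π²ℏ²/(2mL²).
E_3 = 3² × π² / (2 × 1 × 4.72²) = 1.994.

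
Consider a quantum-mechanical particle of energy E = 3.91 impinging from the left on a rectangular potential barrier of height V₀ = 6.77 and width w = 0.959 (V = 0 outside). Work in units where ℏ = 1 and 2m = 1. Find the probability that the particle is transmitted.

T = 0.142

E < V₀: inside the barrier ψ ∝ e^{±κx} with κ = √(2m(V₀ − E))/ℏ = 1.691.
κw = 1.622, sinh(κw) = 2.432.
Matching ψ, ψ′ at both faces gives T = [1 + V₀² sinh²(κw) / (4E(V₀ − E))]⁻¹ = 1/7.062 = 0.142.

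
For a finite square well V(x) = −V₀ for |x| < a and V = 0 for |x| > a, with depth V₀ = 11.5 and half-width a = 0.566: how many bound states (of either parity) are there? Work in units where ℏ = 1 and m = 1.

Define the well-strength parameter z₀ = (a/ℏ)√(2mV₀) = 0.566 × √(2·1·11.5) = 2.714.
A new bound state (alternating even/odd) appears each time z₀ passes a multiple of π/2, so N = ⌊2z₀/π⌋ + 1 = ⌊1.728⌋ + 1 = 2.

N = 2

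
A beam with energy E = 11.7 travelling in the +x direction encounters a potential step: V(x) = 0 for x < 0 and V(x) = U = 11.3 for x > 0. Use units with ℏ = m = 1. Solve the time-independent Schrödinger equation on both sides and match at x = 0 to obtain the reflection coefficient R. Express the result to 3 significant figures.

R = 0.473

The wavenumbers are k₁ = √(2mE)/ℏ = 4.837 on the left and k₂ = √(2m(E − U))/ℏ = 0.8944 on the right.
Matching ψ and ψ′ at x = 0 gives r = (k₁ − k₂)/(k₁ + k₂), so R = r² = 0.4732 and T = 1 − R = 0.5268.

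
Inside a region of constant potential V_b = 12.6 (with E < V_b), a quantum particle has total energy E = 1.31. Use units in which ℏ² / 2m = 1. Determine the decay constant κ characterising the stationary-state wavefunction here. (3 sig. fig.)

κ = 3.36

Since E < V_b the TISE in this region is ψ'' = κ²ψ with κ = √(2m(V_b − E))/ℏ.
κ = √(2 × 0.5 × 11.29) = 3.360.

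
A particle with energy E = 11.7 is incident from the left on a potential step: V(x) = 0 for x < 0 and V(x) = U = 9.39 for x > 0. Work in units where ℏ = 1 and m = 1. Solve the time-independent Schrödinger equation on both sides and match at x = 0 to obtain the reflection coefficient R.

R = 0.148

The wavenumbers are k₁ = √(2mE)/ℏ = 4.837 on the left and k₂ = √(2m(E − U))/ℏ = 2.149 on the right.
Continuity of ψ and ψ′ at the step yields the reflection amplitude r = (k₁ − k₂)/(k₁ + k₂) = 0.3847; thus R = |r|² = 0.1480, T = 0.8520.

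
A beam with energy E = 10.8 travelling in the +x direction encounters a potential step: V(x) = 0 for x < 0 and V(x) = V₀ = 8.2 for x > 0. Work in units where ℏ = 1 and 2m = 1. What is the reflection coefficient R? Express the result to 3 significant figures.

On each side the TISE gives plane waves with k = √(2m(E − V))/ℏ: k₁ = √(2·½·10.8) = 3.286, k₂ = √(2·½·2.6) = 1.612.
Continuity of ψ and ψ′ at the step yields the reflection amplitude r = (k₁ − k₂)/(k₁ + k₂) = 0.3417; thus R = |r|² = 0.1168, T = 0.8832.

R = 0.117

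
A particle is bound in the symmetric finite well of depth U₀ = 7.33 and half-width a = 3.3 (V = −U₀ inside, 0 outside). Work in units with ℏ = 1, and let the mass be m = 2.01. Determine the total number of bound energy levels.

Define the well-strength parameter z₀ = (a/ℏ)√(2mU₀) = 3.3 × √(2·2.01·7.33) = 17.91.
The even/odd transcendental equations gain one root per π/2 in z₀, giving N = 1 + ⌊2z₀/π⌋ = 1 + ⌊11.40⌋ = 12.

N = 12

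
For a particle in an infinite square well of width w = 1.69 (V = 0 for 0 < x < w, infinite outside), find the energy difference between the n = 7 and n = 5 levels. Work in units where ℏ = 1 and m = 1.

ΔE = 41.5

E_n = n²π²ℏ²/(2mw²), so ΔE = (7² − 5²) π²ℏ²/(2mw²).
ΔE = 24 × π² / (2 × 1 × 1.69²) = 41.47.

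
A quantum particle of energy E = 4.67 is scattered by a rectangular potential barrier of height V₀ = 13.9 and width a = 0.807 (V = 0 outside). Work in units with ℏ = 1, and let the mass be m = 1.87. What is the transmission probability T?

T = 0.000272

E < V₀: inside the barrier ψ ∝ e^{±κx} with κ = √(2m(V₀ − E))/ℏ = 5.875.
κa = 4.741, sinh(κa) = 57.30.
Matching ψ, ψ′ at both faces gives T = [1 + V₀² sinh²(κa) / (4E(V₀ − E))]⁻¹ = 1/3680 = 0.000272.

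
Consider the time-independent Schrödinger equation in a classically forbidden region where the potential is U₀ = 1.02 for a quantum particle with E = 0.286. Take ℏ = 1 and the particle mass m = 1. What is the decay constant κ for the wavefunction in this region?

Since E < U₀ the TISE in this region is ψ'' = κ²ψ with κ = √(2m(U₀ − E))/ℏ.
κ = √(2 × 1 × 0.734) = 1.212.

κ = 1.21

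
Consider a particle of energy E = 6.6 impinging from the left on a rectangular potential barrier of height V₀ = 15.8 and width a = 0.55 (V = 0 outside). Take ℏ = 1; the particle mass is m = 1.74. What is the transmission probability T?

Since E < V₀ the interior solution is evanescent with decay constant κ = √(2m(V₀ − E))/ℏ = 5.658.
κa = 3.112, sinh(κa) = 11.21.
The exact tunnelling result is T⁻¹ = 1 + V₀² sinh²(κa) / [4E(V₀ − E)] = 130.2, so T = 0.00768.

T = 0.00768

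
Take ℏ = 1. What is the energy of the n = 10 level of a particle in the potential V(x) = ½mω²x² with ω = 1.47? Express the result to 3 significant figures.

The oscillator eigenvalues are E_n = ℏω(n + ½), so E_10 = 1.47 × 10.5 = 15.44.

E = 15.4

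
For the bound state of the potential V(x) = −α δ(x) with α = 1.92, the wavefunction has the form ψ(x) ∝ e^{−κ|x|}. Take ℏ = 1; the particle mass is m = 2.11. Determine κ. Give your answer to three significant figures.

κ = 4.05

Integrating the TISE across x = 0 gives the cusp condition ψ'(0⁺) − ψ'(0⁻) = −(2mα/ℏ²)ψ(0).
With ψ ∝ e^{−κ|x|} this yields −2κ = −2mα/ℏ², so κ = mα/ℏ² = 4.051.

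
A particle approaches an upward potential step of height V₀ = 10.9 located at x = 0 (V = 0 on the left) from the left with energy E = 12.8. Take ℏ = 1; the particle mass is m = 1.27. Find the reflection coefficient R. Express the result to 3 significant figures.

The wavenumbers are k₁ = √(2mE)/ℏ = 5.702 on the left and k₂ = √(2m(E − V₀))/ℏ = 2.197 on the right.
Matching ψ and ψ′ at x = 0 gives r = (k₁ − k₂)/(k₁ + k₂), so R = r² = 0.1969 and T = 1 − R = 0.8031.

R = 0.197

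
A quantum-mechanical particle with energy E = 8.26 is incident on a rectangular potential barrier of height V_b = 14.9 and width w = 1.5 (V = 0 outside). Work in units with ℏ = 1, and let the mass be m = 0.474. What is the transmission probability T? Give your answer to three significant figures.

E < V_b: inside the barrier ψ ∝ e^{±κx} with κ = √(2m(V_b − E))/ℏ = 2.509.
κw = 3.763, sinh(κw) = 21.54.
The exact tunnelling result is T⁻¹ = 1 + V_b² sinh²(κw) / [4E(V_b − E)] = 470.3, so T = 0.00213.

T = 0.00213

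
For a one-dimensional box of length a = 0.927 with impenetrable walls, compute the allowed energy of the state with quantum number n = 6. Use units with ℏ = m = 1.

E = 207

Requiring ψ(0) = ψ(a) = 0 quantises k = nπ/a, hence E_n = ℏ²k²/2m = n²π²ℏ²/(2ma²).
E_6 = 6² × π² / (2 × 1 × 0.927²) = 206.7.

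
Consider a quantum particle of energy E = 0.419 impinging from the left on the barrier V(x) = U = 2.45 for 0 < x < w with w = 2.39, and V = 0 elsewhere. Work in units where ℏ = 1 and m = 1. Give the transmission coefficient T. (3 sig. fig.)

E < U: inside the barrier ψ ∝ e^{±κx} with κ = √(2m(U − E))/ℏ = 2.015.
κw = 4.817, sinh(κw) = 61.79.
The exact tunnelling result is T⁻¹ = 1 + U² sinh²(κw) / [4E(U − E)] = 6733, so T = 0.000149.

T = 0.000149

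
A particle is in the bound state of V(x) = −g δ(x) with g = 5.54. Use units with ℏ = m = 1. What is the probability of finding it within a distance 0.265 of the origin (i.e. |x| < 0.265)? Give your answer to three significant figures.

P = 0.947

The normalised bound state is ψ = √κ e^{−κ|x|} with κ = mg/ℏ² = 5.540.
P(|x| < d) = ∫_{−d}^{d} κ e^{−2κ|x|} dx = 1 − e^{−2κd} = 1 − e^{−2.936} = 0.9469.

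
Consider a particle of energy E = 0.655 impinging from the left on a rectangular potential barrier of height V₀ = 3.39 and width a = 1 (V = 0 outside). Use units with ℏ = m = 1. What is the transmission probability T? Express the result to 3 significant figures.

E < V₀: inside the barrier ψ ∝ e^{±κx} with κ = √(2m(V₀ − E))/ℏ = 2.339.
κa = 2.339, sinh(κa) = 5.136.
Matching ψ, ψ′ at both faces gives T = [1 + V₀² sinh²(κa) / (4E(V₀ − E))]⁻¹ = 1/43.31 = 0.0231.

T = 0.0231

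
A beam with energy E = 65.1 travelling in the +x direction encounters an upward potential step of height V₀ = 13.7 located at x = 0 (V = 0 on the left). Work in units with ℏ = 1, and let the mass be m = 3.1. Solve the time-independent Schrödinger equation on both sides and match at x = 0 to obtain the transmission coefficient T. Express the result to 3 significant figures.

T = 0.997

The wavenumbers are k₁ = √(2mE)/ℏ = 20.09 on the left and k₂ = √(2m(E − V₀))/ℏ = 17.85 on the right.
Continuity of ψ and ψ′ at the step yields the reflection amplitude r = (k₁ − k₂)/(k₁ + k₂) = 0.05900; thus R = |r|² = 0.003481, T = 0.9965.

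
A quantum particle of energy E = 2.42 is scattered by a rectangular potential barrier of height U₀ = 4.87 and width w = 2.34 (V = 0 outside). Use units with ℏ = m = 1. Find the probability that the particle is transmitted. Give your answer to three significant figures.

Since E < U₀ the interior solution is evanescent with decay constant κ = √(2m(U₀ − E))/ℏ = 2.214.
κw = 5.180, sinh(κw) = 88.82.
The exact tunnelling result is T⁻¹ = 1 + U₀² sinh²(κw) / [4E(U₀ − E)] = 7891, so T = 0.000127.

T = 0.000127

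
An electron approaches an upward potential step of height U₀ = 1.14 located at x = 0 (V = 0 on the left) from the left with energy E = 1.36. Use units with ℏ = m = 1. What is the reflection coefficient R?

On each side the TISE gives plane waves with k = √(2m(E − V))/ℏ: k₁ = √(2·1·1.36) = 1.649, k₂ = √(2·1·0.22) = 0.6633.
Matching ψ and ψ′ at x = 0 gives r = (k₁ − k₂)/(k₁ + k₂), so R = r² = 0.1818 and T = 1 − R = 0.8182.

R = 0.182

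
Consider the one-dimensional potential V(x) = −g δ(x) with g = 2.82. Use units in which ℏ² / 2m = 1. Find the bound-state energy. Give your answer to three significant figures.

The bound state is ψ(x) = √κ e^{−κ|x|}. The derivative jump ψ'(0⁺) − ψ'(0⁻) = −(2mg/ℏ²)ψ(0) fixes κ = mg/ℏ² = 1.410.
Then E = −ℏ²κ²/(2m) = −mg²/(2ℏ²) = -1.988.

E = -1.99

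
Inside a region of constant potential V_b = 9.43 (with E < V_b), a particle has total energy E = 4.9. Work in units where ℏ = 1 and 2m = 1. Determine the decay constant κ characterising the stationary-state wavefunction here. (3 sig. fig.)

κ = 2.13

Since E < V_b the TISE in this region is ψ'' = κ²ψ with κ = √(2m(V_b − E))/ℏ.
κ = √(2 × 0.5 × 4.53) = 2.128.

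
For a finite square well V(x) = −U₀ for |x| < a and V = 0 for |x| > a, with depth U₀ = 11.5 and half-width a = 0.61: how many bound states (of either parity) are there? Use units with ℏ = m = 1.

Define the well-strength parameter z₀ = (a/ℏ)√(2mU₀) = 0.61 × √(2·1·11.5) = 2.925.
A new bound state (alternating even/odd) appears each time z₀ passes a multiple of π/2, so N = ⌊2z₀/π⌋ + 1 = ⌊1.862⌋ + 1 = 2.

N = 2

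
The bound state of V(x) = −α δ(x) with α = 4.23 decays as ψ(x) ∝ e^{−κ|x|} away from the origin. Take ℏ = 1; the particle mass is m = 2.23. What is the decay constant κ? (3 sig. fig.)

Integrate −(ℏ²/2m)ψ'' − αδ(x)ψ = Eψ from −ε to +ε: the ψ'' term gives ψ'(0⁺) − ψ'(0⁻) and the δ term gives −(2mα/ℏ²)ψ(0).
With ψ ∝ e^{−κ|x|} this yields −2κ = −2mα/ℏ², so κ = mα/ℏ² = 9.433.

κ = 9.43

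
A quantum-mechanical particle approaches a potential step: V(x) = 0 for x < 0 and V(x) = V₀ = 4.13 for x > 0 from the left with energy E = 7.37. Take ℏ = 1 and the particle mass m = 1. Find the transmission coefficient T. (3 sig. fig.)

On each side the TISE gives plane waves with k = √(2m(E − V))/ℏ: k₁ = √(2·1·7.37) = 3.839, k₂ = √(2·1·3.24) = 2.546.
Continuity of ψ and ψ′ at the step yields the reflection amplitude r = (k₁ − k₂)/(k₁ + k₂) = 0.2026; thus R = |r|² = 0.04105, T = 0.9589.

T = 0.959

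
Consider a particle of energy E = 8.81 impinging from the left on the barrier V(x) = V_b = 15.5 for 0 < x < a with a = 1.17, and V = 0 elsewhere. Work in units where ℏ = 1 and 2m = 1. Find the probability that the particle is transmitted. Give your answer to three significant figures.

T = 0.00919

E < V_b: inside the barrier ψ ∝ e^{±κx} with κ = √(2m(V_b − E))/ℏ = 2.587.
κa = 3.026, sinh(κa) = 10.29.
The exact tunnelling result is T⁻¹ = 1 + V_b² sinh²(κa) / [4E(V_b − E)] = 108.8, so T = 0.00919.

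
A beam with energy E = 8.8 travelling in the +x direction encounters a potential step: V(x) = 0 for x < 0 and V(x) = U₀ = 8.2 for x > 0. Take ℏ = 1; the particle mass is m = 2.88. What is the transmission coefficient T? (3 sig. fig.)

On each side the TISE gives plane waves with k = √(2m(E − V))/ℏ: k₁ = √(2·2.88·8.8) = 7.120, k₂ = √(2·2.88·0.6) = 1.859.
Continuity of ψ and ψ′ at the step yields the reflection amplitude r = (k₁ − k₂)/(k₁ + k₂) = 0.5859; thus R = |r|² = 0.3433, T = 0.6567.

T = 0.657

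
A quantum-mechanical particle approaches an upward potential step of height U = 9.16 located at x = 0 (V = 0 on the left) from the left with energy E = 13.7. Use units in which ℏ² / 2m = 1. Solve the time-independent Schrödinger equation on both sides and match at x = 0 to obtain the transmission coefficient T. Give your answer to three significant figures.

T = 0.927

On each side the TISE gives plane waves with k = √(2m(E − V))/ℏ: k₁ = √(2·½·13.7) = 3.701, k₂ = √(2·½·4.54) = 2.131.
Continuity of ψ and ψ′ at the step yields the reflection amplitude r = (k₁ − k₂)/(k₁ + k₂) = 0.2693; thus R = |r|² = 0.07253, T = 0.9275.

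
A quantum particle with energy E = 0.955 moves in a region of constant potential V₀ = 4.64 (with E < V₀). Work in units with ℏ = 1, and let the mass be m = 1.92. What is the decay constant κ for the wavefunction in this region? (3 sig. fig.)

κ = 3.76

Since E < V₀ the TISE in this region is ψ'' = κ²ψ with κ = √(2m(V₀ − E))/ℏ.
κ = √(2 × 1.92 × 3.685) = 3.762.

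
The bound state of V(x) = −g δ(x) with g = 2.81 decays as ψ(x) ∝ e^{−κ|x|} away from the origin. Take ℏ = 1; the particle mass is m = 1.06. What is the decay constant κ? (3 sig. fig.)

κ = 2.98

Integrating the TISE across x = 0 gives the cusp condition ψ'(0⁺) − ψ'(0⁻) = −(2mg/ℏ²)ψ(0).
With ψ ∝ e^{−κ|x|} this yields −2κ = −2mg/ℏ², so κ = mg/ℏ² = 2.979.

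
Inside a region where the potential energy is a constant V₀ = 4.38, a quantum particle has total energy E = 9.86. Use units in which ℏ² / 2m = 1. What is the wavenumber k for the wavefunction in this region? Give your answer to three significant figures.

With E > V₀ the solution is oscillatory, ψ ∝ e^{±ikx} with k = √(2m(E − V₀))/ℏ.
k = √(2 × 0.5 × 5.48) = 2.341.

k = 2.34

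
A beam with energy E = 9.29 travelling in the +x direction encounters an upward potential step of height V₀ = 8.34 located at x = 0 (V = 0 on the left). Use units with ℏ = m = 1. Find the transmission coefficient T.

The wavenumbers are k₁ = √(2mE)/ℏ = 4.310 on the left and k₂ = √(2m(E − V₀))/ℏ = 1.378 on the right.
Continuity of ψ and ψ′ at the step yields the reflection amplitude r = (k₁ − k₂)/(k₁ + k₂) = 0.5154; thus R = |r|² = 0.2656, T = 0.7344.

T = 0.734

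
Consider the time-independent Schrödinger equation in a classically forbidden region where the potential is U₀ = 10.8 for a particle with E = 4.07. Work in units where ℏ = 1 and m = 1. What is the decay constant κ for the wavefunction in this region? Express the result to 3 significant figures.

Since E < U₀ the TISE in this region is ψ'' = κ²ψ with κ = √(2m(U₀ − E))/ℏ.
κ = √(2 × 1 × 6.73) = 3.669.

κ = 3.67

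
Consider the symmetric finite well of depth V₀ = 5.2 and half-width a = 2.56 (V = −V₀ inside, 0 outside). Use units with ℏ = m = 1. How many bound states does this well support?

Define the well-strength parameter z₀ = (a/ℏ)√(2mV₀) = 2.56 × √(2·1·5.2) = 8.256.
The even/odd transcendental equations gain one root per π/2 in z₀, giving N = 1 + ⌊2z₀/π⌋ = 1 + ⌊5.256⌋ = 6.

N = 6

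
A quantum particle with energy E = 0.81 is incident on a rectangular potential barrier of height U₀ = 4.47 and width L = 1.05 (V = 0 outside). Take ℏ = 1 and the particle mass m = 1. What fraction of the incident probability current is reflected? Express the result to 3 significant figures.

Since E < U₀ the interior solution is evanescent with decay constant κ = √(2m(U₀ − E))/ℏ = 2.706.
κL = 2.841, sinh(κL) = 8.536.
The exact tunnelling result is T⁻¹ = 1 + U₀² sinh²(κL) / [4E(U₀ − E)] = 123.8, so T = 0.00808.
R = 1 − T = 0.992.

R = 0.992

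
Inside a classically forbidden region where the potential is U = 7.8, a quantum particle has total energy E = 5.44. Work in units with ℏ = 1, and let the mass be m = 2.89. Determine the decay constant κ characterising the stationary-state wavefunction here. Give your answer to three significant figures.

Since E < U the TISE in this region is ψ'' = κ²ψ with κ = √(2m(U − E))/ℏ.
κ = √(2 × 2.89 × 2.36) = 3.693.

κ = 3.69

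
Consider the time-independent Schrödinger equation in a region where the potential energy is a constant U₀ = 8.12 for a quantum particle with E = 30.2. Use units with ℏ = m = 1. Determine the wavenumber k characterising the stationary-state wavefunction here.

With E > U₀ the solution is oscillatory, ψ ∝ e^{±ikx} with k = √(2m(E − U₀))/ℏ.
k = √(2 × 1 × 22.08) = 6.645.

k = 6.65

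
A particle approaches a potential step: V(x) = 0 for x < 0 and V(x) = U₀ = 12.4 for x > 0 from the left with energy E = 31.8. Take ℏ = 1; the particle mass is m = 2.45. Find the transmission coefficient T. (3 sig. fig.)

T = 0.985

On each side the TISE gives plane waves with k = √(2m(E − V))/ℏ: k₁ = √(2·2.45·31.8) = 12.48, k₂ = √(2·2.45·19.4) = 9.750.
Continuity of ψ and ψ′ at the step yields the reflection amplitude r = (k₁ − k₂)/(k₁ + k₂) = 0.1229; thus R = |r|² = 0.01511, T = 0.9849.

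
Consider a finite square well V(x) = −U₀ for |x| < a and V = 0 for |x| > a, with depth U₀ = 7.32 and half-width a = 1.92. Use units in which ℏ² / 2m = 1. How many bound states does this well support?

The dimensionless depth is z₀ = a√(2mU₀)/ℏ = 1.92 × √(7.320) = 5.195.
A new bound state (alternating even/odd) appears each time z₀ passes a multiple of π/2, so N = ⌊2z₀/π⌋ + 1 = ⌊3.307⌋ + 1 = 4.

N = 4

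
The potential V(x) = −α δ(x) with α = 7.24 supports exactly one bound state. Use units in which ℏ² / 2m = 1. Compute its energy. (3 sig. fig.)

For x ≠ 0 the bound state is ψ ∝ e^{−κ|x|}; integrating the TISE across the delta gives the cusp condition 2κ = 2mα/ℏ², so κ = 3.620.
Then E = −ℏ²κ²/(2m) = −mα²/(2ℏ²) = -13.10.

E = -13.1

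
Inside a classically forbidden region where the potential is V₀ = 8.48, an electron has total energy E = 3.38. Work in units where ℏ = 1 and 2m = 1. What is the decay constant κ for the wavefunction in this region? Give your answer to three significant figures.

Since E < V₀ the TISE in this region is ψ'' = κ²ψ with κ = √(2m(V₀ − E))/ℏ.
κ = √(2 × 0.5 × 5.1) = 2.258.

κ = 2.26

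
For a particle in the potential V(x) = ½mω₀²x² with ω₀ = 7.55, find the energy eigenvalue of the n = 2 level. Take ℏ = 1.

E = 18.9

The oscillator eigenvalues are E_n = ℏω₀(n + ½), so E_2 = 7.55 × 2.5 = 18.88.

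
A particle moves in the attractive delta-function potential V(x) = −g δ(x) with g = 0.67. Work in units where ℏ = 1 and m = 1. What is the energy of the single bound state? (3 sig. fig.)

The bound state is ψ(x) = √κ e^{−κ|x|}. The derivative jump ψ'(0⁺) − ψ'(0⁻) = −(2mg/ℏ²)ψ(0) fixes κ = mg/ℏ² = 0.6700.
Then E = −ℏ²κ²/(2m) = −mg²/(2ℏ²) = -0.2245.

E = -0.224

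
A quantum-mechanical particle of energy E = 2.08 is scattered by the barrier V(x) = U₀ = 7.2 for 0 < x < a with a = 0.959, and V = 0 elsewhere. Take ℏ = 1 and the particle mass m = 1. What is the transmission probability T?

Since E < U₀ the interior solution is evanescent with decay constant κ = √(2m(U₀ − E))/ℏ = 3.200.
κa = 3.069, sinh(κa) = 10.73.
The exact tunnelling result is T⁻¹ = 1 + U₀² sinh²(κa) / [4E(U₀ − E)] = 141.2, so T = 0.00708.

T = 0.00708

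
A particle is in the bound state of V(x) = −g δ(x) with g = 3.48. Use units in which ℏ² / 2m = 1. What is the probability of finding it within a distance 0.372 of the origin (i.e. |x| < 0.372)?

The normalised bound state is ψ = √κ e^{−κ|x|} with κ = mg/ℏ² = 1.740.
P(|x| < d) = ∫_{−d}^{d} κ e^{−2κ|x|} dx = 1 − e^{−2κd} = 1 − e^{−1.295} = 0.7260.

P = 0.726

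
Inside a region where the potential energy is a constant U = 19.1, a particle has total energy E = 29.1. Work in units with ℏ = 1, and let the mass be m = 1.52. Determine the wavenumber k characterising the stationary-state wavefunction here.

k = 5.51

With E > U the solution is oscillatory, ψ ∝ e^{±ikx} with k = √(2m(E − U))/ℏ.
k = √(2 × 1.52 × 10) = 5.514.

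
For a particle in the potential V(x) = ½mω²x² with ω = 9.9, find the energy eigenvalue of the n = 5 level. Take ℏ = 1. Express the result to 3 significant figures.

E = 54.5

Using E_n = (n + ½)ℏω: E_5 = 5.5 × 9.9 = 54.45.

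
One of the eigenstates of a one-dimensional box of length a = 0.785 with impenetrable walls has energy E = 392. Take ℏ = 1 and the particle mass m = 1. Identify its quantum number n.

n = 7

For an infinite well E_n = n²π²ℏ²/(2ma²), so n = (a/πℏ)√(2mE).
n = (0.785/π) × √(2 × 1 × 392) = 6.996 → n = 7.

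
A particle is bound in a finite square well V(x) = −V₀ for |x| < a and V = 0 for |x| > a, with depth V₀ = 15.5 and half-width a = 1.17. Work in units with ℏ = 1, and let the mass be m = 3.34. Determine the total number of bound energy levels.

N = 8

The dimensionless depth is z₀ = a√(2mV₀)/ℏ = 1.17 × √(103.5) = 11.91.
The even/odd transcendental equations gain one root per π/2 in z₀, giving N = 1 + ⌊2z₀/π⌋ = 1 + ⌊7.579⌋ = 8.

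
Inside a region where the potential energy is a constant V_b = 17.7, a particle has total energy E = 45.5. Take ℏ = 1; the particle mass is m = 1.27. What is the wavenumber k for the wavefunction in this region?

With E > V_b the solution is oscillatory, ψ ∝ e^{±ikx} with k = √(2m(E − V_b))/ℏ.
k = √(2 × 1.27 × 27.8) = 8.403.

k = 8.40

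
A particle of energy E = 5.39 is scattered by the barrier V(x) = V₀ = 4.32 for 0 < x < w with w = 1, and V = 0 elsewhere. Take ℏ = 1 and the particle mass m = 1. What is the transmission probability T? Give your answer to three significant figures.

T = 0.556

Above the barrier the interior wavenumber is k₂ = √(2m(E − V₀))/ℏ = 1.463, giving phase k₂w = 1.463.
T = [1 + V₀² sin²(k₂w) / (4E(E − V₀))]⁻¹ = 1/1.800 = 0.556.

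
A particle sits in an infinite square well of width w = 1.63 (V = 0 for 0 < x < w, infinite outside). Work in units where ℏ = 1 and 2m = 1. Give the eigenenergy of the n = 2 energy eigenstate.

Requiring ψ(0) = ψ(w) = 0 quantises k = nπ/w, hence E_n = ℏ²k²/2m = n²π²ℏ²/(2mw²).
E_2 = 2² × π² / (2 × 0.5 × 1.63²) = 14.86.

E = 14.9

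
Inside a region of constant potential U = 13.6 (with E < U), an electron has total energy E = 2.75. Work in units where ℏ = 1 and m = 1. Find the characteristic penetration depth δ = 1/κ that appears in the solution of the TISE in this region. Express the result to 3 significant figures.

δ = 0.215

Since E < U the TISE in this region is ψ'' = κ²ψ with κ = √(2m(U − E))/ℏ.
κ = √(2 × 1 × 10.85) = 4.658. The penetration depth is δ = 1/κ = 0.215.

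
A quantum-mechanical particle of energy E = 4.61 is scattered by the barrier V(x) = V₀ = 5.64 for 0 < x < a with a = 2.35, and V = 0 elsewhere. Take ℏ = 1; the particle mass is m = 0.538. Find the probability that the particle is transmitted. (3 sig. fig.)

T = 0.0169

Since E < V₀ the interior solution is evanescent with decay constant κ = √(2m(V₀ − E))/ℏ = 1.053.
κa = 2.474, sinh(κa) = 5.893.
Matching ψ, ψ′ at both faces gives T = [1 + V₀² sinh²(κa) / (4E(V₀ − E))]⁻¹ = 1/59.15 = 0.0169.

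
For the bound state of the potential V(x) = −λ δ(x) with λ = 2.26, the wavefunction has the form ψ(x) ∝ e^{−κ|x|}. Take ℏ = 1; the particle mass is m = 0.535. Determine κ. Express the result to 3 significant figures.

κ = 1.21

Integrating the TISE across x = 0 gives the cusp condition ψ'(0⁺) − ψ'(0⁻) = −(2mλ/ℏ²)ψ(0).
With ψ ∝ e^{−κ|x|} this yields −2κ = −2mλ/ℏ², so κ = mλ/ℏ² = 1.209.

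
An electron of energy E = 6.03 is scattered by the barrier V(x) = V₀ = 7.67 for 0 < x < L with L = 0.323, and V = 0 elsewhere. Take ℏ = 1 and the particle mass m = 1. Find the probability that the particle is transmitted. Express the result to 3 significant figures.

E < V₀: inside the barrier ψ ∝ e^{±κx} with κ = √(2m(V₀ − E))/ℏ = 1.811.
κL = 0.5850, sinh(κL) = 0.6189.
Matching ψ, ψ′ at both faces gives T = [1 + V₀² sinh²(κL) / (4E(V₀ − E))]⁻¹ = 1/1.570 = 0.637.

T = 0.637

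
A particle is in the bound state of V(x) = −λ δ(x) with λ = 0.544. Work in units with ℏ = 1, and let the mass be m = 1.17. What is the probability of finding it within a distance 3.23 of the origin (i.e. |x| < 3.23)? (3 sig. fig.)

The normalised bound state is ψ = √κ e^{−κ|x|} with κ = mλ/ℏ² = 0.6365.
P(|x| < d) = ∫_{−d}^{d} κ e^{−2κ|x|} dx = 1 − e^{−2κd} = 1 − e^{−4.112} = 0.9836.

P = 0.984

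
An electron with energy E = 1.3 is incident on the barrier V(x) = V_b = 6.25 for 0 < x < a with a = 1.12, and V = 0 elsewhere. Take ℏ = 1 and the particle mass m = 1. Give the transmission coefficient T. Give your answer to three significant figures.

Since E < V_b the interior solution is evanescent with decay constant κ = √(2m(V_b − E))/ℏ = 3.146.
κa = 3.524, sinh(κa) = 16.95.
Matching ψ, ψ′ at both faces gives T = [1 + V_b² sinh²(κa) / (4E(V_b − E))]⁻¹ = 1/436.8 = 0.00229.

T = 0.00229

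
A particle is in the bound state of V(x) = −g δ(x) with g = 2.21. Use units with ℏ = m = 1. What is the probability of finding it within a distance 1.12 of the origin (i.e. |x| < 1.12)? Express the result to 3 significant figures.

The normalised bound state is ψ = √κ e^{−κ|x|} with κ = mg/ℏ² = 2.210.
P(|x| < d) = ∫_{−d}^{d} κ e^{−2κ|x|} dx = 1 − e^{−2κd} = 1 − e^{−4.950} = 0.9929.

P = 0.993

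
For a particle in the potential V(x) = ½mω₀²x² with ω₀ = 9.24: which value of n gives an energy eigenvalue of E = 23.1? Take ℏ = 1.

n = 2

Invert E_n = (n + ½)ℏω₀: n = E/ℏω₀ − ½ = 2.000, so n = 2.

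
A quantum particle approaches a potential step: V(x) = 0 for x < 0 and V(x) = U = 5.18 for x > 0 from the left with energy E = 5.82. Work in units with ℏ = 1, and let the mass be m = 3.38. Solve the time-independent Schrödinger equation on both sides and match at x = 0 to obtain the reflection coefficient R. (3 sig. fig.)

On each side the TISE gives plane waves with k = √(2m(E − V))/ℏ: k₁ = √(2·3.38·5.82) = 6.272, k₂ = √(2·3.38·0.64) = 2.080.
Matching ψ and ψ′ at x = 0 gives r = (k₁ − k₂)/(k₁ + k₂), so R = r² = 0.2519 and T = 1 − R = 0.7481.

R = 0.252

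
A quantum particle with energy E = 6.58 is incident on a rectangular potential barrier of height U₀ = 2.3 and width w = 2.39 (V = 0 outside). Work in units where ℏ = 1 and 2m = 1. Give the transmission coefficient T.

E > U₀: inside the barrier k₂ = √(2m(E − U₀))/ℏ = 2.069, k₂w = 4.944.
T = [1 + U₀² sin²(k₂w) / (4E(E − U₀))]⁻¹ = 1/1.044 = 0.957.

T = 0.957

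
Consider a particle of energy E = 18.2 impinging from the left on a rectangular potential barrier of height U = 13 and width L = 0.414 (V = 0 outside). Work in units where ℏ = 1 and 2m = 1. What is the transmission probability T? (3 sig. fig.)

T = 0.773

E > U: inside the barrier k₂ = √(2m(E − U))/ℏ = 2.280, k₂L = 0.9441.
T = [1 + U² sin²(k₂L) / (4E(E − U))]⁻¹ = 1/1.293 = 0.773.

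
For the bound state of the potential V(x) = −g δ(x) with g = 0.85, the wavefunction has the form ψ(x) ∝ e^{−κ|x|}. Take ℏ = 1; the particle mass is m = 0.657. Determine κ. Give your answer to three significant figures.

Integrate −(ℏ²/2m)ψ'' − gδ(x)ψ = Eψ from −ε to +ε: the ψ'' term gives ψ'(0⁺) − ψ'(0⁻) and the δ term gives −(2mg/ℏ²)ψ(0).
With ψ ∝ e^{−κ|x|} this yields −2κ = −2mg/ℏ², so κ = mg/ℏ² = 0.5585.

κ = 0.558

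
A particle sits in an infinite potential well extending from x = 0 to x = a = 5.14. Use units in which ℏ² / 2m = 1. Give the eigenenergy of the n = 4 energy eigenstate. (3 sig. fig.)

E = 5.98

The infinite-well eigenfunctions ψ_n = √(2/a) sin(nπx/a) vanish at both walls, giving E_n = n²π²ℏ²/(2ma²).
E_4 = 4² × π² / (2 × 0.5 × 5.14²) = 5.977.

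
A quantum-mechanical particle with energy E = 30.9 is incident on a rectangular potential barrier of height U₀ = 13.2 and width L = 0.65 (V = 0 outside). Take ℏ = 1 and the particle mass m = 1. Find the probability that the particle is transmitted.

T = 0.966

E > U₀: inside the barrier k₂ = √(2m(E − U₀))/ℏ = 5.950, k₂L = 3.867.
Matching at both interfaces gives T⁻¹ = 1 + U₀² sin²(k₂L) / [4E(E − U₀)] = 1.035, hence T = 0.966.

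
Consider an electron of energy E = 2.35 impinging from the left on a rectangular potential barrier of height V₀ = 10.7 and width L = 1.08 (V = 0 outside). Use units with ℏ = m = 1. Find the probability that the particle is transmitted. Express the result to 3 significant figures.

T = 0.000402

E < V₀: inside the barrier ψ ∝ e^{±κx} with κ = √(2m(V₀ − E))/ℏ = 4.087.
κL = 4.413, sinh(κL) = 41.27.
Matching ψ, ψ′ at both faces gives T = [1 + V₀² sinh²(κL) / (4E(V₀ − E))]⁻¹ = 1/2486 = 0.000402.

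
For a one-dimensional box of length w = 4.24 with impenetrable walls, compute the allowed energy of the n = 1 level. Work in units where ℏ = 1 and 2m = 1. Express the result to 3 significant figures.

E = 0.549

Requiring ψ(0) = ψ(w) = 0 quantises k = nπ/w, hence E_n = ℏ²k²/2m = n²π²ℏ²/(2mw²).
E_1 = 1² × π² / (2 × 0.5 × 4.24²) = 0.5490.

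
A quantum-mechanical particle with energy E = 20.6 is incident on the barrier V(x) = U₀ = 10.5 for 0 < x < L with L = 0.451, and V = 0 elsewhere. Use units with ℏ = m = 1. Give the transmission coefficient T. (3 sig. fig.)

E > U₀: inside the barrier k₂ = √(2m(E − U₀))/ℏ = 4.494, k₂L = 2.027.
T = [1 + U₀² sin²(k₂L) / (4E(E − U₀))]⁻¹ = 1/1.107 = 0.904.

T = 0.904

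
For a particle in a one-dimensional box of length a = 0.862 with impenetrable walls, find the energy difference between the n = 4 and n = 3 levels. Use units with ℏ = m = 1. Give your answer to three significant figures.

ΔE = 46.5

E_n = n²π²ℏ²/(2ma²), so ΔE = (4² − 3²) π²ℏ²/(2ma²).
ΔE = 7 × π² / (2 × 1 × 0.862²) = 46.49.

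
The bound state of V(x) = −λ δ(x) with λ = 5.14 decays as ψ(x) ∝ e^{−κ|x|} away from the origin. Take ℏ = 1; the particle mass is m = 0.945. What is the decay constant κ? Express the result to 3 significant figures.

κ = 4.86

Integrate −(ℏ²/2m)ψ'' − λδ(x)ψ = Eψ from −ε to +ε: the ψ'' term gives ψ'(0⁺) − ψ'(0⁻) and the δ term gives −(2mλ/ℏ²)ψ(0).
With ψ ∝ e^{−κ|x|} this yields −2κ = −2mλ/ℏ², so κ = mλ/ℏ² = 4.857.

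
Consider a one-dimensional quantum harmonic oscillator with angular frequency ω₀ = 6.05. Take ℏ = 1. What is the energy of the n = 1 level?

E = 9.08

Using E_n = (n + ½)ℏω₀: E_1 = 1.5 × 6.05 = 9.075.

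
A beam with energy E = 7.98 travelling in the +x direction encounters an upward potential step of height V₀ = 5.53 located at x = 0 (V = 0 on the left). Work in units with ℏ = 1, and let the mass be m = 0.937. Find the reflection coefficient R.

On each side the TISE gives plane waves with k = √(2m(E − V))/ℏ: k₁ = √(2·0.937·7.98) = 3.867, k₂ = √(2·0.937·2.45) = 2.143.
Matching ψ and ψ′ at x = 0 gives r = (k₁ − k₂)/(k₁ + k₂), so R = r² = 0.08233 and T = 1 − R = 0.9177.

R = 0.0823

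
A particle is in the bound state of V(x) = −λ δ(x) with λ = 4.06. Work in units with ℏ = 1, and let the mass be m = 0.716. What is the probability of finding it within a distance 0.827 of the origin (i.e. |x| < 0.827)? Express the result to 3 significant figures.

P = 0.992

The normalised bound state is ψ = √κ e^{−κ|x|} with κ = mλ/ℏ² = 2.907.
P(|x| < d) = ∫_{−d}^{d} κ e^{−2κ|x|} dx = 1 − e^{−2κd} = 1 − e^{−4.808} = 0.9918.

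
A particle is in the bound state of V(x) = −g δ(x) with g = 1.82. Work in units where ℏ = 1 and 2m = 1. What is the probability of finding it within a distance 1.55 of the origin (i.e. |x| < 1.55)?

The normalised bound state is ψ = √κ e^{−κ|x|} with κ = mg/ℏ² = 0.9100.
P(|x| < d) = ∫_{−d}^{d} κ e^{−2κ|x|} dx = 1 − e^{−2κd} = 1 − e^{−2.821} = 0.9405.

P = 0.940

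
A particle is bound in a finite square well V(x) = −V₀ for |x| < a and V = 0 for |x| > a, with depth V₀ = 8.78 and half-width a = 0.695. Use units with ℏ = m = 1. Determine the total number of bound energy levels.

Define the well-strength parameter z₀ = (a/ℏ)√(2mV₀) = 0.695 × √(2·1·8.78) = 2.912.
The even/odd transcendental equations gain one root per π/2 in z₀, giving N = 1 + ⌊2z₀/π⌋ = 1 + ⌊1.854⌋ = 2.

N = 2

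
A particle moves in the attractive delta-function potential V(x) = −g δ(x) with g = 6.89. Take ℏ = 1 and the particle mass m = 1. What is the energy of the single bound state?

E = -23.7

For x ≠ 0 the bound state is ψ ∝ e^{−κ|x|}; integrating the TISE across the delta gives the cusp condition 2κ = 2mg/ℏ², so κ = 6.890.
Then E = −ℏ²κ²/(2m) = −mg²/(2ℏ²) = -23.74.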